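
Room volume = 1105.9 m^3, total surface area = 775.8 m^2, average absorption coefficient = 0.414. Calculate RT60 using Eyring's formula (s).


Given values:
  V = 1105.9 m^3, S = 775.8 m^2, alpha = 0.414
Formula: RT60 = 0.161 * V / (-S * ln(1 - alpha))
Compute ln(1 - 0.414) = ln(0.586) = -0.534435
Denominator: -775.8 * -0.534435 = 414.6147
Numerator: 0.161 * 1105.9 = 178.0499
RT60 = 178.0499 / 414.6147 = 0.429

0.429 s


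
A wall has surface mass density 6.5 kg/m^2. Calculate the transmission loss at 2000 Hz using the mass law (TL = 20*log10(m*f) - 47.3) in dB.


Given values:
  m = 6.5 kg/m^2, f = 2000 Hz
Formula: TL = 20 * log10(m * f) - 47.3
Compute m * f = 6.5 * 2000 = 13000.0
Compute log10(13000.0) = 4.113943
Compute 20 * 4.113943 = 82.2789
TL = 82.2789 - 47.3 = 34.98

34.98 dB


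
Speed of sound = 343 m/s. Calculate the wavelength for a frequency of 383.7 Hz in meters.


Given values:
  c = 343 m/s, f = 383.7 Hz
Formula: lambda = c / f
lambda = 343 / 383.7
lambda = 0.8939

0.8939 m


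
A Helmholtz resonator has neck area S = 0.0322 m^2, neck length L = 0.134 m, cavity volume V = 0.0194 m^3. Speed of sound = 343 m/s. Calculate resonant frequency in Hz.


Given values:
  S = 0.0322 m^2, L = 0.134 m, V = 0.0194 m^3, c = 343 m/s
Formula: f = (c / (2*pi)) * sqrt(S / (V * L))
Compute V * L = 0.0194 * 0.134 = 0.0025996
Compute S / (V * L) = 0.0322 / 0.0025996 = 12.3865
Compute sqrt(12.3865) = 3.519446
Compute c / (2*pi) = 343 / 6.283185 = 54.590148
f = 54.590148 * 3.519446 = 192.13

192.13 Hz


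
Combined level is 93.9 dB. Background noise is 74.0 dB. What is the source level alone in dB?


Given values:
  L_total = 93.9 dB, L_bg = 74.0 dB
Formula: L_source = 10 * log10(10^(L_total/10) - 10^(L_bg/10))
Convert to linear:
  10^(93.9/10) = 2454708915.685
  10^(74.0/10) = 25118864.3151
Difference: 2454708915.685 - 25118864.3151 = 2429590051.3699
L_source = 10 * log10(2429590051.3699) = 93.86

93.86 dB


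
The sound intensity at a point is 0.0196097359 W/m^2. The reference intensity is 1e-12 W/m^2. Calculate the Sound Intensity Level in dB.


Given values:
  I = 0.0196097359 W/m^2
  I_ref = 1e-12 W/m^2
Formula: SIL = 10 * log10(I / I_ref)
Compute ratio: I / I_ref = 19609735900
Compute log10: log10(19609735900) = 10.292472
Multiply: SIL = 10 * 10.292472 = 102.92

102.92 dB


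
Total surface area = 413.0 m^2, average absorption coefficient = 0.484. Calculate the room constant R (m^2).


Given values:
  S = 413.0 m^2, alpha = 0.484
Formula: R = S * alpha / (1 - alpha)
Numerator: 413.0 * 0.484 = 199.892
Denominator: 1 - 0.484 = 0.516
R = 199.892 / 0.516 = 387.39

387.39 m^2


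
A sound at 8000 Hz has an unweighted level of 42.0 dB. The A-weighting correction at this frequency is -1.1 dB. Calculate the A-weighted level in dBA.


Given values:
  SPL = 42.0 dB
  A-weighting at 8000 Hz = -1.1 dB
Formula: L_A = SPL + A_weight
L_A = 42.0 + (-1.1)
L_A = 40.9

40.9 dBA


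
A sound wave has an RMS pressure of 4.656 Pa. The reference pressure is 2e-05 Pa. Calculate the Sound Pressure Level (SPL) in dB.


Given values:
  p = 4.656 Pa
  p_ref = 2e-05 Pa
Formula: SPL = 20 * log10(p / p_ref)
Compute ratio: p / p_ref = 4.656 / 2e-05 = 232800
Compute log10: log10(232800) = 5.366983
Multiply: SPL = 20 * 5.366983 = 107.34

107.34 dB


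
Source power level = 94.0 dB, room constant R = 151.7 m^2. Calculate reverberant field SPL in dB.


Given values:
  Lw = 94.0 dB, R = 151.7 m^2
Formula: SPL = Lw + 10 * log10(4 / R)
Compute 4 / R = 4 / 151.7 = 0.026368
Compute 10 * log10(0.026368) = -15.7892
SPL = 94.0 + (-15.7892) = 78.21

78.21 dB


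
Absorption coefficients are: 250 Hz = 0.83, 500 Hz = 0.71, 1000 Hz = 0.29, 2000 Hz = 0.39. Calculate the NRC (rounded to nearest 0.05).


Given values:
  a_250 = 0.83, a_500 = 0.71
  a_1000 = 0.29, a_2000 = 0.39
Formula: NRC = (a250 + a500 + a1000 + a2000) / 4
Sum = 0.83 + 0.71 + 0.29 + 0.39 = 2.22
NRC = 2.22 / 4 = 0.555
Rounded to nearest 0.05: 0.55

0.55


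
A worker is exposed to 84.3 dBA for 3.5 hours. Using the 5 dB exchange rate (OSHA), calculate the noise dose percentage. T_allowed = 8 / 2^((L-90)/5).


Given values:
  L = 84.3 dBA, T = 3.5 hours
Formula: T_allowed = 8 / 2^((L - 90) / 5)
Compute exponent: (84.3 - 90) / 5 = -1.14
Compute 2^(-1.14) = 0.45376
T_allowed = 8 / 0.45376 = 17.630465 hours
Dose = (T / T_allowed) * 100
Dose = (3.5 / 17.630465) * 100 = 19.85

19.85 %


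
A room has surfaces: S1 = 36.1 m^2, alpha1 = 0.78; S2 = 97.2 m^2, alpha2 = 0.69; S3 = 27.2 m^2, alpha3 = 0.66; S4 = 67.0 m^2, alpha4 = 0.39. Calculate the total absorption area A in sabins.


Given surfaces:
  Surface 1: 36.1 * 0.78 = 28.158
  Surface 2: 97.2 * 0.69 = 67.068
  Surface 3: 27.2 * 0.66 = 17.952
  Surface 4: 67.0 * 0.39 = 26.13
Formula: A = sum(Si * alpha_i)
A = 28.158 + 67.068 + 17.952 + 26.13
A = 139.31

139.31 sabins


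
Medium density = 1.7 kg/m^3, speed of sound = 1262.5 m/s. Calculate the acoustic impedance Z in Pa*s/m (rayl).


Given values:
  rho = 1.7 kg/m^3
  c = 1262.5 m/s
Formula: Z = rho * c
Z = 1.7 * 1262.5
Z = 2146.25

2146.25 rayl


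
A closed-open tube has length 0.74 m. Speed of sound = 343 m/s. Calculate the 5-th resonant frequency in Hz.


Given values:
  Tube type: closed-open, L = 0.74 m, c = 343 m/s, n = 5
Formula: f_n = (2n - 1) * c / (4 * L)
Compute 2n - 1 = 2*5 - 1 = 9
Compute 4 * L = 4 * 0.74 = 2.96
f = 9 * 343 / 2.96
f = 1042.91

1042.91 Hz


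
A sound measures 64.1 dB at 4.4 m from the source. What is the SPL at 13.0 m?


Given values:
  SPL1 = 64.1 dB, r1 = 4.4 m, r2 = 13.0 m
Formula: SPL2 = SPL1 - 20 * log10(r2 / r1)
Compute ratio: r2 / r1 = 13.0 / 4.4 = 2.9545
Compute log10: log10(2.9545) = 0.470484
Compute drop: 20 * 0.470484 = 9.4097
SPL2 = 64.1 - 9.4097 = 54.69

54.69 dB


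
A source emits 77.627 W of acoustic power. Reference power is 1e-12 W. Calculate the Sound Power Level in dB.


Given values:
  W = 77.627 W
  W_ref = 1e-12 W
Formula: SWL = 10 * log10(W / W_ref)
Compute ratio: W / W_ref = 77627000000000
Compute log10: log10(77627000000000) = 13.890013
Multiply: SWL = 10 * 13.890013 = 138.9

138.9 dB


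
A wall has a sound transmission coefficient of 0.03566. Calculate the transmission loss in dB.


Given values:
  tau = 0.03566
Formula: TL = 10 * log10(1 / tau)
Compute 1 / tau = 1 / 0.03566 = 28.0426
Compute log10(28.0426) = 1.447818
TL = 10 * 1.447818 = 14.48

14.48 dB


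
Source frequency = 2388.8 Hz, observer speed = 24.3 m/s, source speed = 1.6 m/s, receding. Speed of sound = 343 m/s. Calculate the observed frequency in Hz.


Given values:
  f_s = 2388.8 Hz, v_o = 24.3 m/s, v_s = 1.6 m/s
  Direction: receding
Formula: f_o = f_s * (c - v_o) / (c + v_s)
Numerator: c - v_o = 343 - 24.3 = 318.7
Denominator: c + v_s = 343 + 1.6 = 344.6
f_o = 2388.8 * 318.7 / 344.6 = 2209.26

2209.26 Hz


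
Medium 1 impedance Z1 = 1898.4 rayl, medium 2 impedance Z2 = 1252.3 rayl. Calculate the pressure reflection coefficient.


Given values:
  Z1 = 1898.4 rayl, Z2 = 1252.3 rayl
Formula: R = (Z2 - Z1) / (Z2 + Z1)
Numerator: Z2 - Z1 = 1252.3 - 1898.4 = -646.1
Denominator: Z2 + Z1 = 1252.3 + 1898.4 = 3150.7
R = -646.1 / 3150.7 = -0.2051

-0.2051


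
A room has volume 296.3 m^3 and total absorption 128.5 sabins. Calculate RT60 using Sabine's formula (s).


Given values:
  V = 296.3 m^3
  A = 128.5 sabins
Formula: RT60 = 0.161 * V / A
Numerator: 0.161 * 296.3 = 47.7043
RT60 = 47.7043 / 128.5 = 0.371

0.371 s


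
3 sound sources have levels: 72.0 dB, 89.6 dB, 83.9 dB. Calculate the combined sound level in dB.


Formula: L_total = 10 * log10( sum(10^(Li/10)) )
  Source 1: 10^(72.0/10) = 15848931.9246
  Source 2: 10^(89.6/10) = 912010839.3559
  Source 3: 10^(83.9/10) = 245470891.5685
Sum of linear values = 1173330662.849
L_total = 10 * log10(1173330662.849) = 90.69

90.69 dB


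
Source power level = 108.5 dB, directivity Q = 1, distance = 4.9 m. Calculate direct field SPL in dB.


Given values:
  Lw = 108.5 dB, Q = 1, r = 4.9 m
Formula: SPL = Lw + 10 * log10(Q / (4 * pi * r^2))
Compute 4 * pi * r^2 = 4 * pi * 4.9^2 = 301.7186
Compute Q / denom = 1 / 301.7186 = 0.00331435
Compute 10 * log10(0.00331435) = -24.796
SPL = 108.5 + (-24.796) = 83.7

83.7 dB


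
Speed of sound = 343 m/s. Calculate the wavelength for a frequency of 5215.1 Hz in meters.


Given values:
  c = 343 m/s, f = 5215.1 Hz
Formula: lambda = c / f
lambda = 343 / 5215.1
lambda = 0.0658

0.0658 m


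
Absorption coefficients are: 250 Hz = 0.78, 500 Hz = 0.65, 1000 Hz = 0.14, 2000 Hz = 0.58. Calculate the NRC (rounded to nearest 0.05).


Given values:
  a_250 = 0.78, a_500 = 0.65
  a_1000 = 0.14, a_2000 = 0.58
Formula: NRC = (a250 + a500 + a1000 + a2000) / 4
Sum = 0.78 + 0.65 + 0.14 + 0.58 = 2.15
NRC = 2.15 / 4 = 0.5375
Rounded to nearest 0.05: 0.55

0.55


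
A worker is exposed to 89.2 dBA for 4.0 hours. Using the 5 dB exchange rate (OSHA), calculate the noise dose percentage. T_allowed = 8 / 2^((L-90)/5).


Given values:
  L = 89.2 dBA, T = 4.0 hours
Formula: T_allowed = 8 / 2^((L - 90) / 5)
Compute exponent: (89.2 - 90) / 5 = -0.16
Compute 2^(-0.16) = 0.895025
T_allowed = 8 / 0.895025 = 8.938298 hours
Dose = (T / T_allowed) * 100
Dose = (4.0 / 8.938298) * 100 = 44.75

44.75 %


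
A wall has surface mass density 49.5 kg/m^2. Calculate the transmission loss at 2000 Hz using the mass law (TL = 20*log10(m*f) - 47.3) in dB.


Given values:
  m = 49.5 kg/m^2, f = 2000 Hz
Formula: TL = 20 * log10(m * f) - 47.3
Compute m * f = 49.5 * 2000 = 99000.0
Compute log10(99000.0) = 4.995635
Compute 20 * 4.995635 = 99.9127
TL = 99.9127 - 47.3 = 52.61

52.61 dB


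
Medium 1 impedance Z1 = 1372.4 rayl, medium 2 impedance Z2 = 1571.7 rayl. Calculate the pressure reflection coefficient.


Given values:
  Z1 = 1372.4 rayl, Z2 = 1571.7 rayl
Formula: R = (Z2 - Z1) / (Z2 + Z1)
Numerator: Z2 - Z1 = 1571.7 - 1372.4 = 199.3
Denominator: Z2 + Z1 = 1571.7 + 1372.4 = 2944.1
R = 199.3 / 2944.1 = 0.0677

0.0677


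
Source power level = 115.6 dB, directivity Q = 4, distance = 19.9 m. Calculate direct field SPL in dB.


Given values:
  Lw = 115.6 dB, Q = 4, r = 19.9 m
Formula: SPL = Lw + 10 * log10(Q / (4 * pi * r^2))
Compute 4 * pi * r^2 = 4 * pi * 19.9^2 = 4976.4084
Compute Q / denom = 4 / 4976.4084 = 0.00080379
Compute 10 * log10(0.00080379) = -30.9486
SPL = 115.6 + (-30.9486) = 84.65

84.65 dB


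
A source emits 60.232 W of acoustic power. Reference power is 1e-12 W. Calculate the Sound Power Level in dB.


Given values:
  W = 60.232 W
  W_ref = 1e-12 W
Formula: SWL = 10 * log10(W / W_ref)
Compute ratio: W / W_ref = 60232000000000
Compute log10: log10(60232000000000) = 13.779827
Multiply: SWL = 10 * 13.779827 = 137.8

137.8 dB


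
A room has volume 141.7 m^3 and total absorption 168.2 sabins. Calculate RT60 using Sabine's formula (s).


Given values:
  V = 141.7 m^3
  A = 168.2 sabins
Formula: RT60 = 0.161 * V / A
Numerator: 0.161 * 141.7 = 22.8137
RT60 = 22.8137 / 168.2 = 0.136

0.136 s


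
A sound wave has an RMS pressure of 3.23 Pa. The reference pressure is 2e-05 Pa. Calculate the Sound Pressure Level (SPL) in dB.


Given values:
  p = 3.23 Pa
  p_ref = 2e-05 Pa
Formula: SPL = 20 * log10(p / p_ref)
Compute ratio: p / p_ref = 3.23 / 2e-05 = 161500
Compute log10: log10(161500) = 5.208173
Multiply: SPL = 20 * 5.208173 = 104.16

104.16 dB


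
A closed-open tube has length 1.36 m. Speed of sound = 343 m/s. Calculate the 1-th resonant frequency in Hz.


Given values:
  Tube type: closed-open, L = 1.36 m, c = 343 m/s, n = 1
Formula: f_n = (2n - 1) * c / (4 * L)
Compute 2n - 1 = 2*1 - 1 = 1
Compute 4 * L = 4 * 1.36 = 5.44
f = 1 * 343 / 5.44
f = 63.05

63.05 Hz


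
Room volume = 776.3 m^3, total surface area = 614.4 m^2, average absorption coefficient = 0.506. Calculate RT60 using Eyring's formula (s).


Given values:
  V = 776.3 m^3, S = 614.4 m^2, alpha = 0.506
Formula: RT60 = 0.161 * V / (-S * ln(1 - alpha))
Compute ln(1 - 0.506) = ln(0.494) = -0.70522
Denominator: -614.4 * -0.70522 = 433.2872
Numerator: 0.161 * 776.3 = 124.9843
RT60 = 124.9843 / 433.2872 = 0.288

0.288 s


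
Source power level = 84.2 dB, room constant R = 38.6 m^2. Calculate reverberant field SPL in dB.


Given values:
  Lw = 84.2 dB, R = 38.6 m^2
Formula: SPL = Lw + 10 * log10(4 / R)
Compute 4 / R = 4 / 38.6 = 0.103627
Compute 10 * log10(0.103627) = -9.8453
SPL = 84.2 + (-9.8453) = 74.35

74.35 dB


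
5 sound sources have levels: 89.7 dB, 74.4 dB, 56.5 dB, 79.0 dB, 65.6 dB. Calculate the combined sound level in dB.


Formula: L_total = 10 * log10( sum(10^(Li/10)) )
  Source 1: 10^(89.7/10) = 933254300.797
  Source 2: 10^(74.4/10) = 27542287.0334
  Source 3: 10^(56.5/10) = 446683.5922
  Source 4: 10^(79.0/10) = 79432823.4724
  Source 5: 10^(65.6/10) = 3630780.5477
Sum of linear values = 1044306875.4427
L_total = 10 * log10(1044306875.4427) = 90.19

90.19 dB


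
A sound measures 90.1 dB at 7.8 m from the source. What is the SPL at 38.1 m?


Given values:
  SPL1 = 90.1 dB, r1 = 7.8 m, r2 = 38.1 m
Formula: SPL2 = SPL1 - 20 * log10(r2 / r1)
Compute ratio: r2 / r1 = 38.1 / 7.8 = 4.8846
Compute log10: log10(4.8846) = 0.688829
Compute drop: 20 * 0.688829 = 13.7766
SPL2 = 90.1 - 13.7766 = 76.32

76.32 dB


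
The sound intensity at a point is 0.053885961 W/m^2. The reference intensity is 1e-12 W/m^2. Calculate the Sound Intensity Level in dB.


Given values:
  I = 0.053885961 W/m^2
  I_ref = 1e-12 W/m^2
Formula: SIL = 10 * log10(I / I_ref)
Compute ratio: I / I_ref = 53885961000
Compute log10: log10(53885961000) = 10.731476
Multiply: SIL = 10 * 10.731476 = 107.31

107.31 dB


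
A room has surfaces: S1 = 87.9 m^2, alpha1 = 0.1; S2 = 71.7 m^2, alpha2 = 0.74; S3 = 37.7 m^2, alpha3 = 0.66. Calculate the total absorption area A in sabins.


Given surfaces:
  Surface 1: 87.9 * 0.1 = 8.79
  Surface 2: 71.7 * 0.74 = 53.058
  Surface 3: 37.7 * 0.66 = 24.882
Formula: A = sum(Si * alpha_i)
A = 8.79 + 53.058 + 24.882
A = 86.73

86.73 sabins


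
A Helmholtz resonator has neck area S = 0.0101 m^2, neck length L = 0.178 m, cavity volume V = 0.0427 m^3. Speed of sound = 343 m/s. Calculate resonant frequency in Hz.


Given values:
  S = 0.0101 m^2, L = 0.178 m, V = 0.0427 m^3, c = 343 m/s
Formula: f = (c / (2*pi)) * sqrt(S / (V * L))
Compute V * L = 0.0427 * 0.178 = 0.0076006
Compute S / (V * L) = 0.0101 / 0.0076006 = 1.3288
Compute sqrt(1.3288) = 1.152736
Compute c / (2*pi) = 343 / 6.283185 = 54.590148
f = 54.590148 * 1.152736 = 62.93

62.93 Hz


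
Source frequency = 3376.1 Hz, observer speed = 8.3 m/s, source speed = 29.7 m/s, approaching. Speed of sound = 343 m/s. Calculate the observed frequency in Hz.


Given values:
  f_s = 3376.1 Hz, v_o = 8.3 m/s, v_s = 29.7 m/s
  Direction: approaching
Formula: f_o = f_s * (c + v_o) / (c - v_s)
Numerator: c + v_o = 343 + 8.3 = 351.3
Denominator: c - v_s = 343 - 29.7 = 313.3
f_o = 3376.1 * 351.3 / 313.3 = 3785.59

3785.59 Hz


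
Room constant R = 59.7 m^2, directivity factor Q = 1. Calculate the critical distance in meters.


Given values:
  R = 59.7 m^2, Q = 1
Formula: d_c = 0.141 * sqrt(Q * R)
Compute Q * R = 1 * 59.7 = 59.7
Compute sqrt(59.7) = 7.7266
d_c = 0.141 * 7.7266 = 1.089

1.089 m


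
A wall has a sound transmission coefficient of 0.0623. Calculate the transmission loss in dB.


Given values:
  tau = 0.0623
Formula: TL = 10 * log10(1 / tau)
Compute 1 / tau = 1 / 0.0623 = 16.0514
Compute log10(16.0514) = 1.205513
TL = 10 * 1.205513 = 12.06

12.06 dB


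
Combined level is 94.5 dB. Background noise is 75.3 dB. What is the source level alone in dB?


Given values:
  L_total = 94.5 dB, L_bg = 75.3 dB
Formula: L_source = 10 * log10(10^(L_total/10) - 10^(L_bg/10))
Convert to linear:
  10^(94.5/10) = 2818382931.2644
  10^(75.3/10) = 33884415.6139
Difference: 2818382931.2644 - 33884415.6139 = 2784498515.6505
L_source = 10 * log10(2784498515.6505) = 94.45

94.45 dB


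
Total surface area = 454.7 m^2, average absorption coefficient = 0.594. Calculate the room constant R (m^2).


Given values:
  S = 454.7 m^2, alpha = 0.594
Formula: R = S * alpha / (1 - alpha)
Numerator: 454.7 * 0.594 = 270.0918
Denominator: 1 - 0.594 = 0.406
R = 270.0918 / 0.406 = 665.25

665.25 m^2


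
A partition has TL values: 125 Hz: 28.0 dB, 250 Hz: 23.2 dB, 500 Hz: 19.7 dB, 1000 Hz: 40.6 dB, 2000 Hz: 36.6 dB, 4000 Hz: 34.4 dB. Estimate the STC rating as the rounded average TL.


Given TL values at each frequency:
  125 Hz: 28.0 dB
  250 Hz: 23.2 dB
  500 Hz: 19.7 dB
  1000 Hz: 40.6 dB
  2000 Hz: 36.6 dB
  4000 Hz: 34.4 dB
Formula: STC ~ round(average of TL values)
Sum = 28.0 + 23.2 + 19.7 + 40.6 + 36.6 + 34.4 = 182.5
Average = 182.5 / 6 = 30.42
Rounded: 30

30


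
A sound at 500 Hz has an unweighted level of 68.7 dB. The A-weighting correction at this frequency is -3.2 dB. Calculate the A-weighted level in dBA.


Given values:
  SPL = 68.7 dB
  A-weighting at 500 Hz = -3.2 dB
Formula: L_A = SPL + A_weight
L_A = 68.7 + (-3.2)
L_A = 65.5

65.5 dBA


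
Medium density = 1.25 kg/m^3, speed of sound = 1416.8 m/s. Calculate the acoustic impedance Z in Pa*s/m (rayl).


Given values:
  rho = 1.25 kg/m^3
  c = 1416.8 m/s
Formula: Z = rho * c
Z = 1.25 * 1416.8
Z = 1771.0

1771.0 rayl


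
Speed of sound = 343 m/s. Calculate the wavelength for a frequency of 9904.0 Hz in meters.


Given values:
  c = 343 m/s, f = 9904.0 Hz
Formula: lambda = c / f
lambda = 343 / 9904.0
lambda = 0.0346

0.0346 m


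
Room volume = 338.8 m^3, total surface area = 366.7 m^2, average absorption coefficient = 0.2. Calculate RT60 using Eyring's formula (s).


Given values:
  V = 338.8 m^3, S = 366.7 m^2, alpha = 0.2
Formula: RT60 = 0.161 * V / (-S * ln(1 - alpha))
Compute ln(1 - 0.2) = ln(0.8) = -0.223144
Denominator: -366.7 * -0.223144 = 81.8269
Numerator: 0.161 * 338.8 = 54.5468
RT60 = 54.5468 / 81.8269 = 0.667

0.667 s


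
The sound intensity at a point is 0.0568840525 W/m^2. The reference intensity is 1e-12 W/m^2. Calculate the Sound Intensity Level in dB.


Given values:
  I = 0.0568840525 W/m^2
  I_ref = 1e-12 W/m^2
Formula: SIL = 10 * log10(I / I_ref)
Compute ratio: I / I_ref = 56884052500
Compute log10: log10(56884052500) = 10.754991
Multiply: SIL = 10 * 10.754991 = 107.55

107.55 dB


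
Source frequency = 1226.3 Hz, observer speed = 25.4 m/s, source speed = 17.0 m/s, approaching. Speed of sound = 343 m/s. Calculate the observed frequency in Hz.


Given values:
  f_s = 1226.3 Hz, v_o = 25.4 m/s, v_s = 17.0 m/s
  Direction: approaching
Formula: f_o = f_s * (c + v_o) / (c - v_s)
Numerator: c + v_o = 343 + 25.4 = 368.4
Denominator: c - v_s = 343 - 17.0 = 326.0
f_o = 1226.3 * 368.4 / 326.0 = 1385.79

1385.79 Hz


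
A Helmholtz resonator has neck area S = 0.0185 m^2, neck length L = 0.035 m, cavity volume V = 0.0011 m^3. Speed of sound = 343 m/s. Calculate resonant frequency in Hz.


Given values:
  S = 0.0185 m^2, L = 0.035 m, V = 0.0011 m^3, c = 343 m/s
Formula: f = (c / (2*pi)) * sqrt(S / (V * L))
Compute V * L = 0.0011 * 0.035 = 3.85e-05
Compute S / (V * L) = 0.0185 / 3.85e-05 = 480.5195
Compute sqrt(480.5195) = 21.920755
Compute c / (2*pi) = 343 / 6.283185 = 54.590148
f = 54.590148 * 21.920755 = 1196.66

1196.66 Hz


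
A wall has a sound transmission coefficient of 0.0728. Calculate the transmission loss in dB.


Given values:
  tau = 0.0728
Formula: TL = 10 * log10(1 / tau)
Compute 1 / tau = 1 / 0.0728 = 13.7363
Compute log10(13.7363) = 1.13787
TL = 10 * 1.13787 = 11.38

11.38 dB


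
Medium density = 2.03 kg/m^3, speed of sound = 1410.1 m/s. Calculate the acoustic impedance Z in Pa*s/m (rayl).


Given values:
  rho = 2.03 kg/m^3
  c = 1410.1 m/s
Formula: Z = rho * c
Z = 2.03 * 1410.1
Z = 2862.5

2862.5 rayl


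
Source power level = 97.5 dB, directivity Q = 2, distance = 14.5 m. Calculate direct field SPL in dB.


Given values:
  Lw = 97.5 dB, Q = 2, r = 14.5 m
Formula: SPL = Lw + 10 * log10(Q / (4 * pi * r^2))
Compute 4 * pi * r^2 = 4 * pi * 14.5^2 = 2642.0794
Compute Q / denom = 2 / 2642.0794 = 0.00075698
Compute 10 * log10(0.00075698) = -31.2092
SPL = 97.5 + (-31.2092) = 66.29

66.29 dB


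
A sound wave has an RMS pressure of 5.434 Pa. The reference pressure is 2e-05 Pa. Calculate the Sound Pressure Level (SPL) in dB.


Given values:
  p = 5.434 Pa
  p_ref = 2e-05 Pa
Formula: SPL = 20 * log10(p / p_ref)
Compute ratio: p / p_ref = 5.434 / 2e-05 = 271700
Compute log10: log10(271700) = 5.43409
Multiply: SPL = 20 * 5.43409 = 108.68

108.68 dB


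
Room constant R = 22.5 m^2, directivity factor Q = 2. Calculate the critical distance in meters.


Given values:
  R = 22.5 m^2, Q = 2
Formula: d_c = 0.141 * sqrt(Q * R)
Compute Q * R = 2 * 22.5 = 45.0
Compute sqrt(45.0) = 6.7082
d_c = 0.141 * 6.7082 = 0.946

0.946 m


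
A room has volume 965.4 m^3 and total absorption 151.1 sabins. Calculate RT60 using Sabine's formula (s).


Given values:
  V = 965.4 m^3
  A = 151.1 sabins
Formula: RT60 = 0.161 * V / A
Numerator: 0.161 * 965.4 = 155.4294
RT60 = 155.4294 / 151.1 = 1.029

1.029 s


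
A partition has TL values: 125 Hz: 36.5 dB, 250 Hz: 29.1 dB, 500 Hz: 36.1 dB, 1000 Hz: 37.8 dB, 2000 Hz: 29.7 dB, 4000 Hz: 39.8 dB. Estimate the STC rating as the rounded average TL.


Given TL values at each frequency:
  125 Hz: 36.5 dB
  250 Hz: 29.1 dB
  500 Hz: 36.1 dB
  1000 Hz: 37.8 dB
  2000 Hz: 29.7 dB
  4000 Hz: 39.8 dB
Formula: STC ~ round(average of TL values)
Sum = 36.5 + 29.1 + 36.1 + 37.8 + 29.7 + 39.8 = 209.0
Average = 209.0 / 6 = 34.83
Rounded: 35

35


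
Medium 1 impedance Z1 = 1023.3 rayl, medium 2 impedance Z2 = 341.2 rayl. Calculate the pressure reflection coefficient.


Given values:
  Z1 = 1023.3 rayl, Z2 = 341.2 rayl
Formula: R = (Z2 - Z1) / (Z2 + Z1)
Numerator: Z2 - Z1 = 341.2 - 1023.3 = -682.1
Denominator: Z2 + Z1 = 341.2 + 1023.3 = 1364.5
R = -682.1 / 1364.5 = -0.4999

-0.4999


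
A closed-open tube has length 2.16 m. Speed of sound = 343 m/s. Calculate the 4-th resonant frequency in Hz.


Given values:
  Tube type: closed-open, L = 2.16 m, c = 343 m/s, n = 4
Formula: f_n = (2n - 1) * c / (4 * L)
Compute 2n - 1 = 2*4 - 1 = 7
Compute 4 * L = 4 * 2.16 = 8.64
f = 7 * 343 / 8.64
f = 277.89

277.89 Hz


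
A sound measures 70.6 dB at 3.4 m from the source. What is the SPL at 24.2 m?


Given values:
  SPL1 = 70.6 dB, r1 = 3.4 m, r2 = 24.2 m
Formula: SPL2 = SPL1 - 20 * log10(r2 / r1)
Compute ratio: r2 / r1 = 24.2 / 3.4 = 7.1176
Compute log10: log10(7.1176) = 0.852334
Compute drop: 20 * 0.852334 = 17.0467
SPL2 = 70.6 - 17.0467 = 53.55

53.55 dB


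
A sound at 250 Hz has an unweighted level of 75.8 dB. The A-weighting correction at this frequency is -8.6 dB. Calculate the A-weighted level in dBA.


Given values:
  SPL = 75.8 dB
  A-weighting at 250 Hz = -8.6 dB
Formula: L_A = SPL + A_weight
L_A = 75.8 + (-8.6)
L_A = 67.2

67.2 dBA


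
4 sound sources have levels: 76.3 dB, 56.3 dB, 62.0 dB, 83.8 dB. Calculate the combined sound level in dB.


Formula: L_total = 10 * log10( sum(10^(Li/10)) )
  Source 1: 10^(76.3/10) = 42657951.8802
  Source 2: 10^(56.3/10) = 426579.5188
  Source 3: 10^(62.0/10) = 1584893.1925
  Source 4: 10^(83.8/10) = 239883291.9019
Sum of linear values = 284552716.4934
L_total = 10 * log10(284552716.4934) = 84.54

84.54 dB


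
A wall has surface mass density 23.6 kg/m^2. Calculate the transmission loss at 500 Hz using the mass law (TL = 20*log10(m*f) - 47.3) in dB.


Given values:
  m = 23.6 kg/m^2, f = 500 Hz
Formula: TL = 20 * log10(m * f) - 47.3
Compute m * f = 23.6 * 500 = 11800.0
Compute log10(11800.0) = 4.071882
Compute 20 * 4.071882 = 81.4376
TL = 81.4376 - 47.3 = 34.14

34.14 dB


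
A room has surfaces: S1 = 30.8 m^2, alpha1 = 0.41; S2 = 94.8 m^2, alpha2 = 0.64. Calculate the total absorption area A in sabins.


Given surfaces:
  Surface 1: 30.8 * 0.41 = 12.628
  Surface 2: 94.8 * 0.64 = 60.672
Formula: A = sum(Si * alpha_i)
A = 12.628 + 60.672
A = 73.3

73.3 sabins


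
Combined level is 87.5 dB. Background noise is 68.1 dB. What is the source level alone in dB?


Given values:
  L_total = 87.5 dB, L_bg = 68.1 dB
Formula: L_source = 10 * log10(10^(L_total/10) - 10^(L_bg/10))
Convert to linear:
  10^(87.5/10) = 562341325.1903
  10^(68.1/10) = 6456542.2903
Difference: 562341325.1903 - 6456542.2903 = 555884782.9
L_source = 10 * log10(555884782.9) = 87.45

87.45 dB


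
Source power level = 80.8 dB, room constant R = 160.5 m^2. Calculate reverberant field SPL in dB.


Given values:
  Lw = 80.8 dB, R = 160.5 m^2
Formula: SPL = Lw + 10 * log10(4 / R)
Compute 4 / R = 4 / 160.5 = 0.024922
Compute 10 * log10(0.024922) = -16.0342
SPL = 80.8 + (-16.0342) = 64.77

64.77 dB


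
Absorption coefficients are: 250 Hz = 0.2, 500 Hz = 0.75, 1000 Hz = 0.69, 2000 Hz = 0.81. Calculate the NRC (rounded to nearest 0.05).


Given values:
  a_250 = 0.2, a_500 = 0.75
  a_1000 = 0.69, a_2000 = 0.81
Formula: NRC = (a250 + a500 + a1000 + a2000) / 4
Sum = 0.2 + 0.75 + 0.69 + 0.81 = 2.45
NRC = 2.45 / 4 = 0.6125
Rounded to nearest 0.05: 0.6

0.6


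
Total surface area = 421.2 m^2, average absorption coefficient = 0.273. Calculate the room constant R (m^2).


Given values:
  S = 421.2 m^2, alpha = 0.273
Formula: R = S * alpha / (1 - alpha)
Numerator: 421.2 * 0.273 = 114.9876
Denominator: 1 - 0.273 = 0.727
R = 114.9876 / 0.727 = 158.17

158.17 m^2


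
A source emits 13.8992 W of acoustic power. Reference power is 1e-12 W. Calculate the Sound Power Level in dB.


Given values:
  W = 13.8992 W
  W_ref = 1e-12 W
Formula: SWL = 10 * log10(W / W_ref)
Compute ratio: W / W_ref = 13899200000000
Compute log10: log10(13899200000000) = 13.14299
Multiply: SWL = 10 * 13.14299 = 131.43

131.43 dB


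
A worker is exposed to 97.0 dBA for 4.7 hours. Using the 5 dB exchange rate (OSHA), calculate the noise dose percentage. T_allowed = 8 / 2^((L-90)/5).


Given values:
  L = 97.0 dBA, T = 4.7 hours
Formula: T_allowed = 8 / 2^((L - 90) / 5)
Compute exponent: (97.0 - 90) / 5 = 1.4
Compute 2^(1.4) = 2.639016
T_allowed = 8 / 2.639016 = 3.031433 hours
Dose = (T / T_allowed) * 100
Dose = (4.7 / 3.031433) * 100 = 155.04

155.04 %


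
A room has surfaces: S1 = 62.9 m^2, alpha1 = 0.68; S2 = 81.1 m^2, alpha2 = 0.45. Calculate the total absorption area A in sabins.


Given surfaces:
  Surface 1: 62.9 * 0.68 = 42.772
  Surface 2: 81.1 * 0.45 = 36.495
Formula: A = sum(Si * alpha_i)
A = 42.772 + 36.495
A = 79.27

79.27 sabins


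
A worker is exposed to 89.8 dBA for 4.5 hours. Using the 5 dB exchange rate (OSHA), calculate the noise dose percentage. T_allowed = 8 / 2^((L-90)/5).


Given values:
  L = 89.8 dBA, T = 4.5 hours
Formula: T_allowed = 8 / 2^((L - 90) / 5)
Compute exponent: (89.8 - 90) / 5 = -0.04
Compute 2^(-0.04) = 0.972655
T_allowed = 8 / 0.972655 = 8.22491 hours
Dose = (T / T_allowed) * 100
Dose = (4.5 / 8.22491) * 100 = 54.71

54.71 %


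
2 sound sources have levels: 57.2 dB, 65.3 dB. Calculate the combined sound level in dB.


Formula: L_total = 10 * log10( sum(10^(Li/10)) )
  Source 1: 10^(57.2/10) = 524807.4602
  Source 2: 10^(65.3/10) = 3388441.5614
Sum of linear values = 3913249.0216
L_total = 10 * log10(3913249.0216) = 65.93

65.93 dB


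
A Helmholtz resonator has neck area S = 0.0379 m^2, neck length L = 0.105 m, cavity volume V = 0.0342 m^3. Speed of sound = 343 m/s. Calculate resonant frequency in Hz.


Given values:
  S = 0.0379 m^2, L = 0.105 m, V = 0.0342 m^3, c = 343 m/s
Formula: f = (c / (2*pi)) * sqrt(S / (V * L))
Compute V * L = 0.0342 * 0.105 = 0.003591
Compute S / (V * L) = 0.0379 / 0.003591 = 10.5542
Compute sqrt(10.5542) = 3.248723
Compute c / (2*pi) = 343 / 6.283185 = 54.590148
f = 54.590148 * 3.248723 = 177.35

177.35 Hz


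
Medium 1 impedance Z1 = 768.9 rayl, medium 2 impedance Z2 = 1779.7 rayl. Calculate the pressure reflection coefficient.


Given values:
  Z1 = 768.9 rayl, Z2 = 1779.7 rayl
Formula: R = (Z2 - Z1) / (Z2 + Z1)
Numerator: Z2 - Z1 = 1779.7 - 768.9 = 1010.8
Denominator: Z2 + Z1 = 1779.7 + 768.9 = 2548.6
R = 1010.8 / 2548.6 = 0.3966

0.3966


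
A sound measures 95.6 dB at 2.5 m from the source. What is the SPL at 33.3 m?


Given values:
  SPL1 = 95.6 dB, r1 = 2.5 m, r2 = 33.3 m
Formula: SPL2 = SPL1 - 20 * log10(r2 / r1)
Compute ratio: r2 / r1 = 33.3 / 2.5 = 13.32
Compute log10: log10(13.32) = 1.124504
Compute drop: 20 * 1.124504 = 22.4901
SPL2 = 95.6 - 22.4901 = 73.11

73.11 dB


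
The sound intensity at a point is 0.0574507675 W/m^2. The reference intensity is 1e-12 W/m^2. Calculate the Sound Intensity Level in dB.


Given values:
  I = 0.0574507675 W/m^2
  I_ref = 1e-12 W/m^2
Formula: SIL = 10 * log10(I / I_ref)
Compute ratio: I / I_ref = 57450767500
Compute log10: log10(57450767500) = 10.759296
Multiply: SIL = 10 * 10.759296 = 107.59

107.59 dB


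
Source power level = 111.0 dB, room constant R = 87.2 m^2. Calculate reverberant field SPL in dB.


Given values:
  Lw = 111.0 dB, R = 87.2 m^2
Formula: SPL = Lw + 10 * log10(4 / R)
Compute 4 / R = 4 / 87.2 = 0.045872
Compute 10 * log10(0.045872) = -13.3845
SPL = 111.0 + (-13.3845) = 97.62

97.62 dB


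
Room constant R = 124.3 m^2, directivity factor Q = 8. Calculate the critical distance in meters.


Given values:
  R = 124.3 m^2, Q = 8
Formula: d_c = 0.141 * sqrt(Q * R)
Compute Q * R = 8 * 124.3 = 994.4
Compute sqrt(994.4) = 31.5341
d_c = 0.141 * 31.5341 = 4.446

4.446 m


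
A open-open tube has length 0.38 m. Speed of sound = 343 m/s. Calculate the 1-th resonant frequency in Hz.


Given values:
  Tube type: open-open, L = 0.38 m, c = 343 m/s, n = 1
Formula: f_n = n * c / (2 * L)
Compute 2 * L = 2 * 0.38 = 0.76
f = 1 * 343 / 0.76
f = 451.32

451.32 Hz


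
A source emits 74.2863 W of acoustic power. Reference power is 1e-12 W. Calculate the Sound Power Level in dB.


Given values:
  W = 74.2863 W
  W_ref = 1e-12 W
Formula: SWL = 10 * log10(W / W_ref)
Compute ratio: W / W_ref = 74286300000000
Compute log10: log10(74286300000000) = 13.870909
Multiply: SWL = 10 * 13.870909 = 138.71

138.71 dB


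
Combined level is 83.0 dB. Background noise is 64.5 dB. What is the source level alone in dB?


Given values:
  L_total = 83.0 dB, L_bg = 64.5 dB
Formula: L_source = 10 * log10(10^(L_total/10) - 10^(L_bg/10))
Convert to linear:
  10^(83.0/10) = 199526231.4969
  10^(64.5/10) = 2818382.9313
Difference: 199526231.4969 - 2818382.9313 = 196707848.5656
L_source = 10 * log10(196707848.5656) = 82.94

82.94 dB


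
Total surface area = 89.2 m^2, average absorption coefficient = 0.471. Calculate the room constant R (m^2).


Given values:
  S = 89.2 m^2, alpha = 0.471
Formula: R = S * alpha / (1 - alpha)
Numerator: 89.2 * 0.471 = 42.0132
Denominator: 1 - 0.471 = 0.529
R = 42.0132 / 0.529 = 79.42

79.42 m^2


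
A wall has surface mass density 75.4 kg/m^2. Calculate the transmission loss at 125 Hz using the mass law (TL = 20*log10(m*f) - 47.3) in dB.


Given values:
  m = 75.4 kg/m^2, f = 125 Hz
Formula: TL = 20 * log10(m * f) - 47.3
Compute m * f = 75.4 * 125 = 9425.0
Compute log10(9425.0) = 3.974281
Compute 20 * 3.974281 = 79.4856
TL = 79.4856 - 47.3 = 32.19

32.19 dB


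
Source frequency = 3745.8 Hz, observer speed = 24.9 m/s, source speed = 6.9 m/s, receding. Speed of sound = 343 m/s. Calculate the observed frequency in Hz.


Given values:
  f_s = 3745.8 Hz, v_o = 24.9 m/s, v_s = 6.9 m/s
  Direction: receding
Formula: f_o = f_s * (c - v_o) / (c + v_s)
Numerator: c - v_o = 343 - 24.9 = 318.1
Denominator: c + v_s = 343 + 6.9 = 349.9
f_o = 3745.8 * 318.1 / 349.9 = 3405.37

3405.37 Hz


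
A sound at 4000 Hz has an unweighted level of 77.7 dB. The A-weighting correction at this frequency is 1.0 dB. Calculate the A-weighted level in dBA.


Given values:
  SPL = 77.7 dB
  A-weighting at 4000 Hz = 1.0 dB
Formula: L_A = SPL + A_weight
L_A = 77.7 + (1.0)
L_A = 78.7

78.7 dBA


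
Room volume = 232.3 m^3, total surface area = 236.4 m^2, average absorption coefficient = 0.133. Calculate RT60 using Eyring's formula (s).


Given values:
  V = 232.3 m^3, S = 236.4 m^2, alpha = 0.133
Formula: RT60 = 0.161 * V / (-S * ln(1 - alpha))
Compute ln(1 - 0.133) = ln(0.867) = -0.142716
Denominator: -236.4 * -0.142716 = 33.7381
Numerator: 0.161 * 232.3 = 37.4003
RT60 = 37.4003 / 33.7381 = 1.109

1.109 s


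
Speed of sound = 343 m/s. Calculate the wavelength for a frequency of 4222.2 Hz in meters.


Given values:
  c = 343 m/s, f = 4222.2 Hz
Formula: lambda = c / f
lambda = 343 / 4222.2
lambda = 0.0812

0.0812 m


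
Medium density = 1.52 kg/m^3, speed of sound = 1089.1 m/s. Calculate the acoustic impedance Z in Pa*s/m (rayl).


Given values:
  rho = 1.52 kg/m^3
  c = 1089.1 m/s
Formula: Z = rho * c
Z = 1.52 * 1089.1
Z = 1655.43

1655.43 rayl


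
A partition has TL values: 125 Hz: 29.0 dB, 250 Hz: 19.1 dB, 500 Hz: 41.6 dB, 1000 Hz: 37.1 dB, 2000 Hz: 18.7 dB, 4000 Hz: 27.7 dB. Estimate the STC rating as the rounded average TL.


Given TL values at each frequency:
  125 Hz: 29.0 dB
  250 Hz: 19.1 dB
  500 Hz: 41.6 dB
  1000 Hz: 37.1 dB
  2000 Hz: 18.7 dB
  4000 Hz: 27.7 dB
Formula: STC ~ round(average of TL values)
Sum = 29.0 + 19.1 + 41.6 + 37.1 + 18.7 + 27.7 = 173.2
Average = 173.2 / 6 = 28.87
Rounded: 29

29


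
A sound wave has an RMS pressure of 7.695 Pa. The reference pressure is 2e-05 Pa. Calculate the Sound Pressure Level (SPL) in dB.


Given values:
  p = 7.695 Pa
  p_ref = 2e-05 Pa
Formula: SPL = 20 * log10(p / p_ref)
Compute ratio: p / p_ref = 7.695 / 2e-05 = 384750
Compute log10: log10(384750) = 5.585179
Multiply: SPL = 20 * 5.585179 = 111.7

111.7 dB


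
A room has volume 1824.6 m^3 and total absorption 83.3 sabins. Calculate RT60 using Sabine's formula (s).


Given values:
  V = 1824.6 m^3
  A = 83.3 sabins
Formula: RT60 = 0.161 * V / A
Numerator: 0.161 * 1824.6 = 293.7606
RT60 = 293.7606 / 83.3 = 3.527

3.527 s


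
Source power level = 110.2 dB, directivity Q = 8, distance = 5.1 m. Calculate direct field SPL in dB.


Given values:
  Lw = 110.2 dB, Q = 8, r = 5.1 m
Formula: SPL = Lw + 10 * log10(Q / (4 * pi * r^2))
Compute 4 * pi * r^2 = 4 * pi * 5.1^2 = 326.8513
Compute Q / denom = 8 / 326.8513 = 0.02447596
Compute 10 * log10(0.02447596) = -16.1126
SPL = 110.2 + (-16.1126) = 94.09

94.09 dB


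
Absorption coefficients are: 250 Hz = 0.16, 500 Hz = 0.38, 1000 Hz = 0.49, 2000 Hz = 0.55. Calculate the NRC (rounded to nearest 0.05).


Given values:
  a_250 = 0.16, a_500 = 0.38
  a_1000 = 0.49, a_2000 = 0.55
Formula: NRC = (a250 + a500 + a1000 + a2000) / 4
Sum = 0.16 + 0.38 + 0.49 + 0.55 = 1.58
NRC = 1.58 / 4 = 0.395
Rounded to nearest 0.05: 0.4

0.4


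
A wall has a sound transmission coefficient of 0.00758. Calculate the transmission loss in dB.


Given values:
  tau = 0.00758
Formula: TL = 10 * log10(1 / tau)
Compute 1 / tau = 1 / 0.00758 = 131.9261
Compute log10(131.9261) = 2.120331
TL = 10 * 2.120331 = 21.2

21.2 dB


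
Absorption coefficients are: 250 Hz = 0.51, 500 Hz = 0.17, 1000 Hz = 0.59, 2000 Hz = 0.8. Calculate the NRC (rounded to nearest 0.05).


Given values:
  a_250 = 0.51, a_500 = 0.17
  a_1000 = 0.59, a_2000 = 0.8
Formula: NRC = (a250 + a500 + a1000 + a2000) / 4
Sum = 0.51 + 0.17 + 0.59 + 0.8 = 2.07
NRC = 2.07 / 4 = 0.5175
Rounded to nearest 0.05: 0.5

0.5


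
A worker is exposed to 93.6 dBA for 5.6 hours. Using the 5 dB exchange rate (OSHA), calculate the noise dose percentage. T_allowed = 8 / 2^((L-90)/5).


Given values:
  L = 93.6 dBA, T = 5.6 hours
Formula: T_allowed = 8 / 2^((L - 90) / 5)
Compute exponent: (93.6 - 90) / 5 = 0.72
Compute 2^(0.72) = 1.647182
T_allowed = 8 / 1.647182 = 4.85678 hours
Dose = (T / T_allowed) * 100
Dose = (5.6 / 4.85678) * 100 = 115.3

115.3 %


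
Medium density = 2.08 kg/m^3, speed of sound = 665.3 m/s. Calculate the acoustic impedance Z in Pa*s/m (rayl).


Given values:
  rho = 2.08 kg/m^3
  c = 665.3 m/s
Formula: Z = rho * c
Z = 2.08 * 665.3
Z = 1383.82

1383.82 rayl


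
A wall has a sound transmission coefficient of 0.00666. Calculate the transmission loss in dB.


Given values:
  tau = 0.00666
Formula: TL = 10 * log10(1 / tau)
Compute 1 / tau = 1 / 0.00666 = 150.1502
Compute log10(150.1502) = 2.176526
TL = 10 * 2.176526 = 21.77

21.77 dB


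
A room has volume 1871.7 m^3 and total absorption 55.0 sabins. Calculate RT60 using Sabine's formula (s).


Given values:
  V = 1871.7 m^3
  A = 55.0 sabins
Formula: RT60 = 0.161 * V / A
Numerator: 0.161 * 1871.7 = 301.3437
RT60 = 301.3437 / 55.0 = 5.479

5.479 s


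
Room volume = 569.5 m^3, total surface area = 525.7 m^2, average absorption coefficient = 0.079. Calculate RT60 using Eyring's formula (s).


Given values:
  V = 569.5 m^3, S = 525.7 m^2, alpha = 0.079
Formula: RT60 = 0.161 * V / (-S * ln(1 - alpha))
Compute ln(1 - 0.079) = ln(0.921) = -0.082295
Denominator: -525.7 * -0.082295 = 43.2625
Numerator: 0.161 * 569.5 = 91.6895
RT60 = 91.6895 / 43.2625 = 2.119

2.119 s


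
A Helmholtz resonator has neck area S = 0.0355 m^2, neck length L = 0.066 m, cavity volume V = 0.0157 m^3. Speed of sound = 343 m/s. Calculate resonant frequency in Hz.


Given values:
  S = 0.0355 m^2, L = 0.066 m, V = 0.0157 m^3, c = 343 m/s
Formula: f = (c / (2*pi)) * sqrt(S / (V * L))
Compute V * L = 0.0157 * 0.066 = 0.0010362
Compute S / (V * L) = 0.0355 / 0.0010362 = 34.2598
Compute sqrt(34.2598) = 5.853187
Compute c / (2*pi) = 343 / 6.283185 = 54.590148
f = 54.590148 * 5.853187 = 319.53

319.53 Hz


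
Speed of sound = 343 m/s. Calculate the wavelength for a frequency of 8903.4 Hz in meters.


Given values:
  c = 343 m/s, f = 8903.4 Hz
Formula: lambda = c / f
lambda = 343 / 8903.4
lambda = 0.0385

0.0385 m


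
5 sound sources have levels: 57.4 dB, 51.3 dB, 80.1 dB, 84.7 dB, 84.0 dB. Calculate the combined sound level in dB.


Formula: L_total = 10 * log10( sum(10^(Li/10)) )
  Source 1: 10^(57.4/10) = 549540.8739
  Source 2: 10^(51.3/10) = 134896.2883
  Source 3: 10^(80.1/10) = 102329299.2281
  Source 4: 10^(84.7/10) = 295120922.6666
  Source 5: 10^(84.0/10) = 251188643.151
Sum of linear values = 649323302.2079
L_total = 10 * log10(649323302.2079) = 88.12

88.12 dB


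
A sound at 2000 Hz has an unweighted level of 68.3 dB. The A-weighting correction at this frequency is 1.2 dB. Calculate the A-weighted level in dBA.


Given values:
  SPL = 68.3 dB
  A-weighting at 2000 Hz = 1.2 dB
Formula: L_A = SPL + A_weight
L_A = 68.3 + (1.2)
L_A = 69.5

69.5 dBA


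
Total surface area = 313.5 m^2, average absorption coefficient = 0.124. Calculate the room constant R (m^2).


Given values:
  S = 313.5 m^2, alpha = 0.124
Formula: R = S * alpha / (1 - alpha)
Numerator: 313.5 * 0.124 = 38.874
Denominator: 1 - 0.124 = 0.876
R = 38.874 / 0.876 = 44.38

44.38 m^2


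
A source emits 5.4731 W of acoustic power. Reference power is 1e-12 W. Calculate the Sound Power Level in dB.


Given values:
  W = 5.4731 W
  W_ref = 1e-12 W
Formula: SWL = 10 * log10(W / W_ref)
Compute ratio: W / W_ref = 5473100000000
Compute log10: log10(5473100000000) = 12.738233
Multiply: SWL = 10 * 12.738233 = 127.38

127.38 dB


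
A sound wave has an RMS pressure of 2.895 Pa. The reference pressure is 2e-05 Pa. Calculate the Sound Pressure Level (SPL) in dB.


Given values:
  p = 2.895 Pa
  p_ref = 2e-05 Pa
Formula: SPL = 20 * log10(p / p_ref)
Compute ratio: p / p_ref = 2.895 / 2e-05 = 144750
Compute log10: log10(144750) = 5.160619
Multiply: SPL = 20 * 5.160619 = 103.21

103.21 dB


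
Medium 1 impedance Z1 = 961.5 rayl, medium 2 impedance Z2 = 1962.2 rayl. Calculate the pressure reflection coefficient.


Given values:
  Z1 = 961.5 rayl, Z2 = 1962.2 rayl
Formula: R = (Z2 - Z1) / (Z2 + Z1)
Numerator: Z2 - Z1 = 1962.2 - 961.5 = 1000.7
Denominator: Z2 + Z1 = 1962.2 + 961.5 = 2923.7
R = 1000.7 / 2923.7 = 0.3423

0.3423


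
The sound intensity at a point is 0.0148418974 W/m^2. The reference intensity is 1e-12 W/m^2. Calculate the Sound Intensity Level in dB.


Given values:
  I = 0.0148418974 W/m^2
  I_ref = 1e-12 W/m^2
Formula: SIL = 10 * log10(I / I_ref)
Compute ratio: I / I_ref = 14841897400
Compute log10: log10(14841897400) = 10.171489
Multiply: SIL = 10 * 10.171489 = 101.71

101.71 dB
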